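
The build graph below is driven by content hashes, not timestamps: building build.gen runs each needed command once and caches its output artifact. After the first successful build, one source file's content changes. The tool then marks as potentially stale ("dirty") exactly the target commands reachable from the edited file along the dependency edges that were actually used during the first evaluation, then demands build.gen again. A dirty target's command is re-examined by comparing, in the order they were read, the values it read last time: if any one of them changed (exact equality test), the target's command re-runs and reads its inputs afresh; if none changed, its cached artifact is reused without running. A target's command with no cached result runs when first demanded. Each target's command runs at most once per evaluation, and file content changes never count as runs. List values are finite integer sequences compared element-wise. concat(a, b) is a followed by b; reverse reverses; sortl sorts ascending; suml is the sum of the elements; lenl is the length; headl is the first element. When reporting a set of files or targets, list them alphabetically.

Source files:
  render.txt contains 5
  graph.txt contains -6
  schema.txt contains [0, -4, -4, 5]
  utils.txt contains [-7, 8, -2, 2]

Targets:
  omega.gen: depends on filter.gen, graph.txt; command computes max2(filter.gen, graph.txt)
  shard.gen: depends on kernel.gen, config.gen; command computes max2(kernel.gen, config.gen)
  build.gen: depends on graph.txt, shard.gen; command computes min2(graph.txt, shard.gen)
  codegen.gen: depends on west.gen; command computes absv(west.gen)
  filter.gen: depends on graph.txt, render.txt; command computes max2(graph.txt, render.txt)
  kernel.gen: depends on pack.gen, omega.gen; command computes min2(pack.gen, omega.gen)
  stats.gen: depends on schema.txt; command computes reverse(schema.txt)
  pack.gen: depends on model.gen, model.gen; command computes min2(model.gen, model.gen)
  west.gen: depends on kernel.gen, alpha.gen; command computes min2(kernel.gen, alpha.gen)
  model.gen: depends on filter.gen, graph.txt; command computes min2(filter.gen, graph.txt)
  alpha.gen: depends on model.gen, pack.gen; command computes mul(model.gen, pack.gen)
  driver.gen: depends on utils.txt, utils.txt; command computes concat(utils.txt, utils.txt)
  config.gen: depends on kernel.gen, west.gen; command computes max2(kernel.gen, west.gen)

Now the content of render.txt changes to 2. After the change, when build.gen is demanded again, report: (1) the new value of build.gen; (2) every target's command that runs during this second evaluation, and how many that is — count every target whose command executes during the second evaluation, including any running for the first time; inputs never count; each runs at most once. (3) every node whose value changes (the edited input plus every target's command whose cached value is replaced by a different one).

build.gen now evaluates to -6.
Run set: filter.gen, kernel.gen, model.gen, omega.gen (4 run).
Changed values: filter.gen, omega.gen, render.txt.
The important point: at pack.gen every value read last time is unchanged, so the dirty flag clears without a run.

Initial pass — values computed on the first demand:
  filter.gen = max2(-6, 5) = 5
  model.gen = min2(5, -6) = -6
  omega.gen = max2(5, -6) = 5
  pack.gen = min2(-6, -6) = -6
  alpha.gen = mul(-6, -6) = 36
  kernel.gen = min2(-6, 5) = -6
  west.gen = min2(-6, 36) = -6
  config.gen = max2(-6, -6) = -6
  shard.gen = max2(-6, -6) = -6
  build.gen = min2(-6, -6) = -6

Second demand — change propagation:
  filter.gen: re-runs because render.txt 5->2; new result 2.
  model.gen: re-runs because filter.gen 5->2; new result -6 (unchanged).
  omega.gen: re-runs because filter.gen 5->2; new result 2.
  pack.gen: re-examined; everything it read last time is the same (model.gen unchanged, model.gen unchanged) — cache -6 kept, no run.
  alpha.gen: re-examined; everything it read last time is the same (model.gen unchanged, pack.gen unchanged) — cache 36 kept, no run.
  kernel.gen: re-runs because omega.gen 5->2; new result -6 (unchanged).
  west.gen: re-examined; everything it read last time is the same (kernel.gen unchanged, alpha.gen unchanged) — cache -6 kept, no run.
  config.gen: re-examined; everything it read last time is the same (kernel.gen unchanged, west.gen unchanged) — cache -6 kept, no run.
  shard.gen: re-examined; everything it read last time is the same (kernel.gen unchanged, config.gen unchanged) — cache -6 kept, no run.
  build.gen: re-examined; everything it read last time is the same (graph.txt unchanged, shard.gen unchanged) — cache -6 kept, no run.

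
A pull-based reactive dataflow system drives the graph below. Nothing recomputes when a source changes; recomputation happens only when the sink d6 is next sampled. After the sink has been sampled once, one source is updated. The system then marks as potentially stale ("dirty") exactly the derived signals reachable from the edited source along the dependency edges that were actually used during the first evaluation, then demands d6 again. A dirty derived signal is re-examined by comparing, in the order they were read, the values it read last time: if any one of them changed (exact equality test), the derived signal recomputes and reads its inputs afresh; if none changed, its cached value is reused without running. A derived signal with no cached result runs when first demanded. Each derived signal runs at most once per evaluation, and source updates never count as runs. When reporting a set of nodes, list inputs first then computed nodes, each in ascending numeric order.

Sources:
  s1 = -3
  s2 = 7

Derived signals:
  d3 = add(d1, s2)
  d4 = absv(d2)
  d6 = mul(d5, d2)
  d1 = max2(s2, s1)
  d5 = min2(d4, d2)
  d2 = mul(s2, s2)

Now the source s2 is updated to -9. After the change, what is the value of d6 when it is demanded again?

New value of d6: 6561.

First evaluation (everything demanded from the output):
  d2 = mul(7, 7) = 49
  d4 = absv(49) = 49
  d5 = min2(49, 49) = 49
  d6 = mul(49, 49) = 2401

Propagation after the edit:
  d2: runs — s2 7->-9; s2 7->-9; result 81.
  d4: runs — d2 49->81; result 81.
  d5: runs — d4 49->81; d2 49->81; result 81.
  d6: runs — d5 49->81; d2 49->81; result 6561.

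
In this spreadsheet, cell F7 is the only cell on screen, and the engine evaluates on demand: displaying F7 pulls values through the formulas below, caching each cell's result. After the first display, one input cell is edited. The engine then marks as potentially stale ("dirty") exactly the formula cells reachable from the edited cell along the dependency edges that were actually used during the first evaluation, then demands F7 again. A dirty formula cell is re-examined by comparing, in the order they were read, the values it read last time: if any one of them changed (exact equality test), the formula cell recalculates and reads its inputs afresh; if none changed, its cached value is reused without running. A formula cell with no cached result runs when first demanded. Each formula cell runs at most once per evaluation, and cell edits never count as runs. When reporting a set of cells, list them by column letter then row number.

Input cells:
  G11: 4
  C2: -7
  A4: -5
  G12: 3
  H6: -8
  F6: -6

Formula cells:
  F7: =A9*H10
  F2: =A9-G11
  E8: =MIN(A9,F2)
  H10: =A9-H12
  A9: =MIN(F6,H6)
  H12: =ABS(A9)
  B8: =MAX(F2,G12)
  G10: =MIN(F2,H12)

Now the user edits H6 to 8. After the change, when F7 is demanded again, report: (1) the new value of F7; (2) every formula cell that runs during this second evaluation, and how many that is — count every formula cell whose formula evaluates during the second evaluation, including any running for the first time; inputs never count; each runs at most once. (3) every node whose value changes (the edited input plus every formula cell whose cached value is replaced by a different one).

Initial pass — values computed on the first demand:
  A9 = MIN(-6, -8) = -8
  H12 = ABS(-8) = 8
  H10 = -8 - 8 = -16
  F7 = -8 * -16 = 128

Second demand — change propagation:
  A9: re-runs because H6 -8->8; new result -6.
  H12: re-runs because A9 -8->-6; new result 6.
  H10: re-runs because A9 -8->-6; H12 8->6; new result -12.
  F7: re-runs because A9 -8->-6; H10 -16->-12; new result 72.

F7 now evaluates to 72.
Run set: A9, F7, H10, H12 (4 run).
Changed values: A9, F7, H6, H10, H12.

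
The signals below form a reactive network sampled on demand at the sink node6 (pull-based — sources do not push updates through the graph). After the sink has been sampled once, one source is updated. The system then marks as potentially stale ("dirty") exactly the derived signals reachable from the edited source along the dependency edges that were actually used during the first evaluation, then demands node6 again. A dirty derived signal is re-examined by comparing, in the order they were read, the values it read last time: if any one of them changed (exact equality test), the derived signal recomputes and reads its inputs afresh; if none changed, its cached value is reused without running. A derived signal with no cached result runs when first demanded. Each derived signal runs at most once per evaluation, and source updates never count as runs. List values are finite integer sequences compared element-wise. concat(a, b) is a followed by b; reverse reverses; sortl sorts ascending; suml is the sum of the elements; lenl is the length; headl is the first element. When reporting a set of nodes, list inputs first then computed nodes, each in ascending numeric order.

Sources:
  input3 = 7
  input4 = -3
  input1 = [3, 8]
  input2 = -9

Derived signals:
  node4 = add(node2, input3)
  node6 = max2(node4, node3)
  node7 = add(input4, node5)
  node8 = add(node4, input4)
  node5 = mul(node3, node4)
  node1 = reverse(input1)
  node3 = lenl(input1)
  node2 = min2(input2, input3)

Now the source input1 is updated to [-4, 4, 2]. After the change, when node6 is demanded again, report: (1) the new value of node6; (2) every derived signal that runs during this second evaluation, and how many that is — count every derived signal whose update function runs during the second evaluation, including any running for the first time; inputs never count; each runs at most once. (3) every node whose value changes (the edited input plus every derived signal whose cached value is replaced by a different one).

node6 now evaluates to 3.
Run set: node3, node6 (2 run).
Changed values: input1, node3, node6.

Initial pass — values computed on the first demand:
  node2 = min2(-9, 7) = -9
  node3 = lenl([3, 8]) = 2
  node4 = add(-9, 7) = -2
  node6 = max2(-2, 2) = 2

Second demand — change propagation:
  node3: re-runs because input1 [3, 8]->[-4, 4, 2]; new result 3.
  node6: re-runs because node3 2->3; new result 3.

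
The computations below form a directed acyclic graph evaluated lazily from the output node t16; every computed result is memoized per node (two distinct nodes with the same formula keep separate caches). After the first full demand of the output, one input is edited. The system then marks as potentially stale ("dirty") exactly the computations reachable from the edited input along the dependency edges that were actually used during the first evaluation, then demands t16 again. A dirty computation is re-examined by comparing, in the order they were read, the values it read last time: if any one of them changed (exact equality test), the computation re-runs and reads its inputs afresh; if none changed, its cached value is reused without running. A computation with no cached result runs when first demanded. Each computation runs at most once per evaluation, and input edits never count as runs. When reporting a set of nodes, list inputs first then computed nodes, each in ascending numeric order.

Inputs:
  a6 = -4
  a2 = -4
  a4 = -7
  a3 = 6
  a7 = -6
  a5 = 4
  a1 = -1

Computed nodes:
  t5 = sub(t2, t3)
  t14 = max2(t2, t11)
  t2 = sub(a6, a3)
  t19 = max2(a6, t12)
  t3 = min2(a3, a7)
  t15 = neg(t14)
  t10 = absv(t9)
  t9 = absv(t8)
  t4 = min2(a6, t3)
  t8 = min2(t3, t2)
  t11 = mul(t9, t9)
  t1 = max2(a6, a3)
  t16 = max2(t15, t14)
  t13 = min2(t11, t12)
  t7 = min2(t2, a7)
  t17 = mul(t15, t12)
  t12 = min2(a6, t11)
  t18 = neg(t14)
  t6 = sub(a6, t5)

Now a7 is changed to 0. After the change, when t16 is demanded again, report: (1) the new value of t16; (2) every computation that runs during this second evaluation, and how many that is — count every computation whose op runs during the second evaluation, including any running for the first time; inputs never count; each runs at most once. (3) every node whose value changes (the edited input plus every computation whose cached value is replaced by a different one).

First demand of the output computes:
  t2 = sub(-4, 6) = -10
  t3 = min2(6, -6) = -6
  t8 = min2(-6, -10) = -10
  t9 = absv(-10) = 10
  t11 = mul(10, 10) = 100
  t14 = max2(-10, 100) = 100
  t15 = neg(100) = -100
  t16 = max2(-100, 100) = 100

After the edit, cleaning proceeds:
  t3: a read changed (a7 -6->0) — executes, giving 0.
  t8: a read changed (t3 -6->0) — executes, giving -10 — identical to its old value.
  t9: dirty, but its reads are unchanged (t8 unchanged); cached 10 stands.
  t11: dirty, but its reads are unchanged (t9 unchanged, t9 unchanged); cached 100 stands.
  t14: dirty, but its reads are unchanged (t2 unchanged, t11 unchanged); cached 100 stands.
  t15: dirty, but its reads are unchanged (t14 unchanged); cached -100 stands.
  t16: dirty, but its reads are unchanged (t15 unchanged, t14 unchanged); cached 100 stands.

Note the absorption at t8: it re-runs yet its value is the same, leaving the output's value untouched.

Demanding t16 again yields 100.
2 computations run: t3, t8.
The nodes whose values change: a7, t3.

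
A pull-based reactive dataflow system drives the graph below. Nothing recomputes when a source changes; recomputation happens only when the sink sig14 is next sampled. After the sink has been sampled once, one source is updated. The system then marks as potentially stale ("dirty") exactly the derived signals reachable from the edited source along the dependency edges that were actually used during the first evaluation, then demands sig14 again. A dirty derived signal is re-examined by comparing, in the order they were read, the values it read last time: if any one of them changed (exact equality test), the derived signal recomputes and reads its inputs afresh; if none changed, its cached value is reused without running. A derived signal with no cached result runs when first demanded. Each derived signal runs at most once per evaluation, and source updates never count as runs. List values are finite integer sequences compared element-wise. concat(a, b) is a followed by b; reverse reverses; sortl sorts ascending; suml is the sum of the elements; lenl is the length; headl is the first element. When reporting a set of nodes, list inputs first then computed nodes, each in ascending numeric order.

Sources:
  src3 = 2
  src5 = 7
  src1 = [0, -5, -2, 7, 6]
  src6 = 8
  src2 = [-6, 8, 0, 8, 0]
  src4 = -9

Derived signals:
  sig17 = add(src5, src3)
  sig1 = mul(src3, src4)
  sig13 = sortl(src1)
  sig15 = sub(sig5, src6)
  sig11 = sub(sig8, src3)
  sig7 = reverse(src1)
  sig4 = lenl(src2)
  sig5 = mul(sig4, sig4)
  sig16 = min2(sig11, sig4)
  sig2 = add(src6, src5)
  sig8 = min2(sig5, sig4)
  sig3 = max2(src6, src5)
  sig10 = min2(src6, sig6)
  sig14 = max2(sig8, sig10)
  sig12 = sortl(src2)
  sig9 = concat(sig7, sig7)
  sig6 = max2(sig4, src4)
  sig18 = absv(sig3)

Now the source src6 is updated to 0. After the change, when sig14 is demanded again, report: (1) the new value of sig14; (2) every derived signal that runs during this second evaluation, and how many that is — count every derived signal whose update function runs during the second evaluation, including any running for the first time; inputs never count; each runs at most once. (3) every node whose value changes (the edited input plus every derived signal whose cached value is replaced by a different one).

First evaluation (everything demanded from the output):
  sig4 = lenl([-6, 8, 0, 8, 0]) = 5
  sig5 = mul(5, 5) = 25
  sig6 = max2(5, -9) = 5
  sig8 = min2(25, 5) = 5
  sig10 = min2(8, 5) = 5
  sig14 = max2(5, 5) = 5

Propagation after the edit:
  sig10: runs — src6 8->0; result 0.
  sig14: runs — sig10 5->0; result 5 (same value as before).

New value of sig14: 5.
Derived signals that run: sig10, sig14 — 2 in total.
Values that change: src6, sig10.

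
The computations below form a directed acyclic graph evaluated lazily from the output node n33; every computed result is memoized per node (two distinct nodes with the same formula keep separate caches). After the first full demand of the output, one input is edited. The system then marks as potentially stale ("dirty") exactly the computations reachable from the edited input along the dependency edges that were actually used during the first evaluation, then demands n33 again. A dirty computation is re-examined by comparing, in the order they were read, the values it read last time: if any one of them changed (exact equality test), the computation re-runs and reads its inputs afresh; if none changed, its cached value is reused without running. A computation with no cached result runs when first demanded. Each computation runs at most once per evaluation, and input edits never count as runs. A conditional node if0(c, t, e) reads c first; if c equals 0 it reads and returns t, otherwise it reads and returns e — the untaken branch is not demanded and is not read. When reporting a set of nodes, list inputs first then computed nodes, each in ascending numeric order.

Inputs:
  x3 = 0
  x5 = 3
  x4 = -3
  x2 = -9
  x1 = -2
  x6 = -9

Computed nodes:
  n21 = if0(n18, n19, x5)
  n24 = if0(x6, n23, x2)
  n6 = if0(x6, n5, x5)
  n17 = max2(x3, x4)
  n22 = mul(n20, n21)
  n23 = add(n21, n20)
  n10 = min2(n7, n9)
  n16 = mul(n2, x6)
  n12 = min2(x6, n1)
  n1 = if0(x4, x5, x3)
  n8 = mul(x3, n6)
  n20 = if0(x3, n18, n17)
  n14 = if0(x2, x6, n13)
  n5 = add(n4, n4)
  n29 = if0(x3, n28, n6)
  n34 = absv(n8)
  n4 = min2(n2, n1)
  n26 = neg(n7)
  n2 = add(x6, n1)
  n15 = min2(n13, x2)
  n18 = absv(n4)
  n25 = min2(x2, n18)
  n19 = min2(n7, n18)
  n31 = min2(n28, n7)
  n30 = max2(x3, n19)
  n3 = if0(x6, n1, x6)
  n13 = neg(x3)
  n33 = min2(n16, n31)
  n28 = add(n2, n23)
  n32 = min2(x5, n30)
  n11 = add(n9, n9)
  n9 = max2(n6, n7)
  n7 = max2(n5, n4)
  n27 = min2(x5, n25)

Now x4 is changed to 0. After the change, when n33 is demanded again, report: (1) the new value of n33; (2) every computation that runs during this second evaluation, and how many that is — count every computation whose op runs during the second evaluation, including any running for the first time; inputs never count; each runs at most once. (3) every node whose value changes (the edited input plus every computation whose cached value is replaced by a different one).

Demanding n33 again yields -6.
13 computations run: n1, n2, n4, n5, n7, n16, n18, n20, n21, n23, n28, n31, n33.
The nodes whose values change: x4, n1, n2, n4, n5, n7, n16, n18, n20, n23, n31, n33.

First demand of the output computes:
  n1 = if0(x4=-3 -> else branch x3) = 0
  n2 = add(-9, 0) = -9
  n4 = min2(-9, 0) = -9
  n5 = add(-9, -9) = -18
  n7 = max2(-18, -9) = -9
  n16 = mul(-9, -9) = 81
  n18 = absv(-9) = 9
  n20 = if0(x3=0 -> then branch n18) = 9
  n21 = if0(n18=9 -> else branch x5) = 3
  n23 = add(3, 9) = 12
  n28 = add(-9, 12) = 3
  n31 = min2(3, -9) = -9
  n33 = min2(81, -9) = -9

After the edit, cleaning proceeds:
  n1: a read changed (x4 -3->0) — executes, giving 3.
  n2: a read changed (n1 0->3) — executes, giving -6.
  n4: a read changed (n2 -9->-6; n1 0->3) — executes, giving -6.
  n5: a read changed (n4 -9->-6; n4 -9->-6) — executes, giving -12.
  n7: a read changed (n5 -18->-12; n4 -9->-6) — executes, giving -6.
  n16: a read changed (n2 -9->-6) — executes, giving 54.
  n18: a read changed (n4 -9->-6) — executes, giving 6.
  n20: a read changed (n18 9->6) — executes, giving 6.
  n21: a read changed (n18 9->6) — executes, giving 3 — identical to its old value.
  n23: a read changed (n20 9->6) — executes, giving 9.
  n28: a read changed (n2 -9->-6; n23 12->9) — executes, giving 3 — identical to its old value.
  n31: a read changed (n7 -9->-6) — executes, giving -6.
  n33: a read changed (n16 81->54; n31 -9->-6) — executes, giving -6.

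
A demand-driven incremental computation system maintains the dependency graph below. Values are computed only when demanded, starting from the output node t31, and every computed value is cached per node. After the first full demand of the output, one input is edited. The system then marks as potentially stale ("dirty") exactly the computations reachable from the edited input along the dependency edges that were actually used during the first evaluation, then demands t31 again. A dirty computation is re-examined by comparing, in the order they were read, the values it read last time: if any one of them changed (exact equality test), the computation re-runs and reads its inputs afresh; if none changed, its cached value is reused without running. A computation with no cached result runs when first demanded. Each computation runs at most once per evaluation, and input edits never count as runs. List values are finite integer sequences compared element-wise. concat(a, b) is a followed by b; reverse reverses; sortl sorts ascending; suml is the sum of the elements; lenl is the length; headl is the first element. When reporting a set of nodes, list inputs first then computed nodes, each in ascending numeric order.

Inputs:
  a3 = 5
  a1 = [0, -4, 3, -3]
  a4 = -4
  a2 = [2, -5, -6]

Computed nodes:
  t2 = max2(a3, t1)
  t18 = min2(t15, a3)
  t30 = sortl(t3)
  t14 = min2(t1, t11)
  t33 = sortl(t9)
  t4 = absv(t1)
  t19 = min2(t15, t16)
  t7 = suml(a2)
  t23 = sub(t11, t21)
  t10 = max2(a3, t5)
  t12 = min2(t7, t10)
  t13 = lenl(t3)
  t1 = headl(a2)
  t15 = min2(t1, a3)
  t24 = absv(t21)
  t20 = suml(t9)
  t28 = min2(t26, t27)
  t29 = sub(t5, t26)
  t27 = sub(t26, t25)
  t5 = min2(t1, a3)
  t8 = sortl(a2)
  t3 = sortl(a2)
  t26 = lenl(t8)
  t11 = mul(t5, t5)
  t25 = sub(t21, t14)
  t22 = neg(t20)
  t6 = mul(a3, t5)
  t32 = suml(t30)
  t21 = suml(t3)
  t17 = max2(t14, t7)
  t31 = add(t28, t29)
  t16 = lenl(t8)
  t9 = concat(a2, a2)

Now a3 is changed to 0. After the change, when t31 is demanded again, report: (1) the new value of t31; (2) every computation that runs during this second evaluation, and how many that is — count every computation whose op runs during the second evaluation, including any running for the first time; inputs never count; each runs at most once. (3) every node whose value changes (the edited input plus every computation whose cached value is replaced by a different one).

New value of t31: 0.
Computations that run: t5, t11, t14, t25, t27, t28, t29, t31 — 8 in total.
Values that change: a3, t5, t11, t14, t25, t27, t29, t31.

First evaluation (everything demanded from the output):
  t1 = headl([2, -5, -6]) = 2
  t3 = sortl([2, -5, -6]) = [-6, -5, 2]
  t5 = min2(2, 5) = 2
  t8 = sortl([2, -5, -6]) = [-6, -5, 2]
  t11 = mul(2, 2) = 4
  t14 = min2(2, 4) = 2
  t21 = suml([-6, -5, 2]) = -9
  t25 = sub(-9, 2) = -11
  t26 = lenl([-6, -5, 2]) = 3
  t27 = sub(3, -11) = 14
  t28 = min2(3, 14) = 3
  t29 = sub(2, 3) = -1
  t31 = add(3, -1) = 2

Propagation after the edit:
  t5: runs — a3 5->0; result 0.
  t11: runs — t5 2->0; t5 2->0; result 0.
  t14: runs — t11 4->0; result 0.
  t25: runs — t14 2->0; result -9.
  t27: runs — t25 -11->-9; result 12.
  t28: runs — t27 14->12; result 3 (same value as before).
  t29: runs — t5 2->0; result -3.
  t31: runs — t29 -1->-3; result 0.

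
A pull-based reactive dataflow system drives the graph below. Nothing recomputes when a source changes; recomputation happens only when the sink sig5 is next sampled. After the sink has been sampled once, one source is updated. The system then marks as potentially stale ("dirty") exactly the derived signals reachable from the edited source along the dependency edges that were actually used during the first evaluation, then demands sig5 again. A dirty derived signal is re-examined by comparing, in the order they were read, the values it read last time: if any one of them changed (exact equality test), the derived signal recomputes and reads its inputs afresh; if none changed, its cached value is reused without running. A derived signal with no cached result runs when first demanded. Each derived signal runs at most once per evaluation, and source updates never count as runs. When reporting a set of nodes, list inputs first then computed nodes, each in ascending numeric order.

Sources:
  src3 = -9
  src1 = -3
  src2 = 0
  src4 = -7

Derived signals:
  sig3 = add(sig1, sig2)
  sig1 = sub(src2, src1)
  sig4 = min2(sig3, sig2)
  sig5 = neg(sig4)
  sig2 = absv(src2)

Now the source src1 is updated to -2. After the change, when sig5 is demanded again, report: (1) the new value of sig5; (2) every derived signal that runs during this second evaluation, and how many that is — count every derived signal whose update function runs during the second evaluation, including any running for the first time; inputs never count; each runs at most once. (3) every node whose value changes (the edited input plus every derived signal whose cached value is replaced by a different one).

First evaluation (everything demanded from the output):
  sig1 = sub(0, -3) = 3
  sig2 = absv(0) = 0
  sig3 = add(3, 0) = 3
  sig4 = min2(3, 0) = 0
  sig5 = neg(0) = 0

Propagation after the edit:
  sig1: runs — src1 -3->-2; result 2.
  sig3: runs — sig1 3->2; result 2.
  sig4: runs — sig3 3->2; result 0 (same value as before).
  sig5: checked — values it read are unchanged (sig4 unchanged); reused cached 0 without running.

Key observation: the change is absorbed at sig4 — it re-runs but produces the same value, and the output's value is unchanged.

New value of sig5: 0.
Derived signals that run: sig1, sig3, sig4 — 3 in total.
Values that change: src1, sig1, sig3.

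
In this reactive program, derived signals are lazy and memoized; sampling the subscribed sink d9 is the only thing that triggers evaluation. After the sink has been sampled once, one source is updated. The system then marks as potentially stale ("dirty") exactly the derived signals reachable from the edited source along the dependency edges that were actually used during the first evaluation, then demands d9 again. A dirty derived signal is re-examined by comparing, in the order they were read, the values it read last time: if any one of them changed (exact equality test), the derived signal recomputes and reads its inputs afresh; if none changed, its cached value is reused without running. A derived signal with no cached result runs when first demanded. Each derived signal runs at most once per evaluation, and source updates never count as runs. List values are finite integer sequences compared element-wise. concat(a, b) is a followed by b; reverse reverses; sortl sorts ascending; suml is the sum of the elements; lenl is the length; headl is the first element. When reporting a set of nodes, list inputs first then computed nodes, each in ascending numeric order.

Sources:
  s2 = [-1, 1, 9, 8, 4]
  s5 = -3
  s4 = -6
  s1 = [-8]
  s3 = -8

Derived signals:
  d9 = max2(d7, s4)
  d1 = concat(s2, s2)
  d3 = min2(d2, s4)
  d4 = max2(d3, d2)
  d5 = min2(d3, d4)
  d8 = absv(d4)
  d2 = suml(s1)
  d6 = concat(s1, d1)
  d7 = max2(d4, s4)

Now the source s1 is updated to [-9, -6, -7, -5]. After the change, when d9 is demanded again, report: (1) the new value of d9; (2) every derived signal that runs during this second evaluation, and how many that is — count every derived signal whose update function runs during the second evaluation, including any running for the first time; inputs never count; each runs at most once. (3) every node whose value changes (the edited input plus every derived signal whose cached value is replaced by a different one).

Demanding d9 again yields -6.
4 derived signals run: d2, d3, d4, d7.
The nodes whose values change: s1, d2, d3, d4.
Note the absorption at d7: it re-runs yet its value is the same, leaving the output's value untouched.

First demand of the output computes:
  d2 = suml([-8]) = -8
  d3 = min2(-8, -6) = -8
  d4 = max2(-8, -8) = -8
  d7 = max2(-8, -6) = -6
  d9 = max2(-6, -6) = -6

After the edit, cleaning proceeds:
  d2: a read changed (s1 [-8]->[-9, -6, -7, -5]) — executes, giving -27.
  d3: a read changed (d2 -8->-27) — executes, giving -27.
  d4: a read changed (d3 -8->-27; d2 -8->-27) — executes, giving -27.
  d7: a read changed (d4 -8->-27) — executes, giving -6 — identical to its old value.
  d9: dirty, but its reads are unchanged (d7 unchanged, s4 unchanged); cached -6 stands.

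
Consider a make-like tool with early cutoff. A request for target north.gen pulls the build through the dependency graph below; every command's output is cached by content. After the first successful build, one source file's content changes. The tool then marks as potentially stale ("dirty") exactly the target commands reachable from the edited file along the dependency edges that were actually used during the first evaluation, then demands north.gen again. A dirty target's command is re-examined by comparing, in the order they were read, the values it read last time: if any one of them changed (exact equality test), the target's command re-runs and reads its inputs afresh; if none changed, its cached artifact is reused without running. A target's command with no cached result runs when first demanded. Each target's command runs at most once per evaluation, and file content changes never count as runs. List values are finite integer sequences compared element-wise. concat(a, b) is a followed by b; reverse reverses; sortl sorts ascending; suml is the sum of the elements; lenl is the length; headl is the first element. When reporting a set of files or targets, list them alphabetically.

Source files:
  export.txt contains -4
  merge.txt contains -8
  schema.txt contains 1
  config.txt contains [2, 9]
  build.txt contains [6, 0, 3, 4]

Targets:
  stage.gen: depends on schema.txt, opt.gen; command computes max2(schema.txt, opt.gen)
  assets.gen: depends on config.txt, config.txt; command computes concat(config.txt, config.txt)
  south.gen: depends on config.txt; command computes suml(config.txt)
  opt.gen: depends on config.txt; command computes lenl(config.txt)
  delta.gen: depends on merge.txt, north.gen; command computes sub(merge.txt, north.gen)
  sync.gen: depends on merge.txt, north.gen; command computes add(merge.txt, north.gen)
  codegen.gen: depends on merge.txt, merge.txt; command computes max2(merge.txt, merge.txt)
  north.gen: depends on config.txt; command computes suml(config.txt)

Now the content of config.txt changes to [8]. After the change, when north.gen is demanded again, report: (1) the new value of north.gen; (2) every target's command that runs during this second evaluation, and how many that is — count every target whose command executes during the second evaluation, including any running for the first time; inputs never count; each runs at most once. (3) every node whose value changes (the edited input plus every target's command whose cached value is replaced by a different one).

First demand of the output computes:
  north.gen = suml([2, 9]) = 11

After the edit, cleaning proceeds:
  north.gen: a read changed (config.txt [2, 9]->[8]) — executes, giving 8.

Demanding north.gen again yields 8.
1 target commands run: north.gen.
The nodes whose values change: config.txt, north.gen.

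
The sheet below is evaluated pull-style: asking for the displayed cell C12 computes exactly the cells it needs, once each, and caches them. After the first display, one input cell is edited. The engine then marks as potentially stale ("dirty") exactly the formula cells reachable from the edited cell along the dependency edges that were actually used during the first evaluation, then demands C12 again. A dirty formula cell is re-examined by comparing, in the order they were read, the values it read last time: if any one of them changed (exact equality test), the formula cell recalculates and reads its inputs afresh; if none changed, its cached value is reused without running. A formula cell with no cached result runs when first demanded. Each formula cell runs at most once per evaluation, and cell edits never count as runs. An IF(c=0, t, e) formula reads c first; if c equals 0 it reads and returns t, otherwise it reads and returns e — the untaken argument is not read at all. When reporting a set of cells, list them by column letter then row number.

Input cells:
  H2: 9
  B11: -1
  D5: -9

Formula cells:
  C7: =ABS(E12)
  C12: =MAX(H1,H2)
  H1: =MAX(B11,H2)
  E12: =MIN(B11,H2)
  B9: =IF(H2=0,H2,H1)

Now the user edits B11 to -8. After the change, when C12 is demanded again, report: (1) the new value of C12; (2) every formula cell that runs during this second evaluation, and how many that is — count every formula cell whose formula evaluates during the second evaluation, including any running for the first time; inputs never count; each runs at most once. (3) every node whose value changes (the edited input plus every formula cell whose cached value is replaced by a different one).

Demanding C12 again yields 9.
1 formula cells run: H1.
The nodes whose values change: B11.
Note the absorption at H1: it re-runs yet its value is the same, leaving the output's value untouched.

First demand of the output computes:
  H1 = MAX(-1, 9) = 9
  C12 = MAX(9, 9) = 9

After the edit, cleaning proceeds:
  H1: a read changed (B11 -1->-8) — executes, giving 9 — identical to its old value.
  C12: dirty, but its reads are unchanged (H1 unchanged, H2 unchanged); cached 9 stands.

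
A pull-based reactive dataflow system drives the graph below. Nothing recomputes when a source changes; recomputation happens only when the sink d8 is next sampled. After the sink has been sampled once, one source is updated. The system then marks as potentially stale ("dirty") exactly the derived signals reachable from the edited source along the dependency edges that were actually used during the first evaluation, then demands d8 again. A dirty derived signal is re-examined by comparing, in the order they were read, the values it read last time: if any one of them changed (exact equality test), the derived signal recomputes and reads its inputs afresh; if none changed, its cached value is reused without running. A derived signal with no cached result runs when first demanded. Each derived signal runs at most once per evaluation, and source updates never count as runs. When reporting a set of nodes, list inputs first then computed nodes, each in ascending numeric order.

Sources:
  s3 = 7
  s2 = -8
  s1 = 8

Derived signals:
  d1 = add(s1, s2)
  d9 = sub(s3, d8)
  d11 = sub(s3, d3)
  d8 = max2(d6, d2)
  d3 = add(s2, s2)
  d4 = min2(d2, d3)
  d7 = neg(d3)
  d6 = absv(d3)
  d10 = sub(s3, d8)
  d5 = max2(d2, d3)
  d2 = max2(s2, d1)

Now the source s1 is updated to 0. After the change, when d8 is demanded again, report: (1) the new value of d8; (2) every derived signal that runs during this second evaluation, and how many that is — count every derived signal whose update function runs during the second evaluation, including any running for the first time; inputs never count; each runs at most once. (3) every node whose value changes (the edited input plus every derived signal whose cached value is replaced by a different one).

First evaluation (everything demanded from the output):
  d1 = add(8, -8) = 0
  d2 = max2(-8, 0) = 0
  d3 = add(-8, -8) = -16
  d6 = absv(-16) = 16
  d8 = max2(16, 0) = 16

Propagation after the edit:
  d1: runs — s1 8->0; result -8.
  d2: runs — d1 0->-8; result -8.
  d8: runs — d2 0->-8; result 16 (same value as before).

New value of d8: 16.
Derived signals that run: d1, d2, d8 — 3 in total.
Values that change: s1, d1, d2.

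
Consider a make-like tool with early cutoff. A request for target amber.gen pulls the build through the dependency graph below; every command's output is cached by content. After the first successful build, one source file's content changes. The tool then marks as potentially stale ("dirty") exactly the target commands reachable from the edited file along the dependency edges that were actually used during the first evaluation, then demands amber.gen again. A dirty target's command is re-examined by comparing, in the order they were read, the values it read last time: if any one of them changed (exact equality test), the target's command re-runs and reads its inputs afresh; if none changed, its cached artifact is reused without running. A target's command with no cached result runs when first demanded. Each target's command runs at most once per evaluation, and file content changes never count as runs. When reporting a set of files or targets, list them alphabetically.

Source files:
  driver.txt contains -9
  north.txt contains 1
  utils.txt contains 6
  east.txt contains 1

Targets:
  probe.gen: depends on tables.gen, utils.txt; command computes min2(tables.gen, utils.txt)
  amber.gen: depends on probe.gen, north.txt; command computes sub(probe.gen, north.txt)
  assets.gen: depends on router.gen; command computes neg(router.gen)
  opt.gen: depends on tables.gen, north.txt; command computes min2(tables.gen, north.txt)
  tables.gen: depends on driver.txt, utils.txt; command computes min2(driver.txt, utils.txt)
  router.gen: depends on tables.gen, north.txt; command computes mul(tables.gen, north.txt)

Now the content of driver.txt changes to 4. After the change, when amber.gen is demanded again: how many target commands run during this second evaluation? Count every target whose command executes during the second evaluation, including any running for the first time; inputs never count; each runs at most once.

3 target commands run: amber.gen, probe.gen, tables.gen.

First demand of the output computes:
  tables.gen = min2(-9, 6) = -9
  probe.gen = min2(-9, 6) = -9
  amber.gen = sub(-9, 1) = -10

After the edit, cleaning proceeds:
  tables.gen: a read changed (driver.txt -9->4) — executes, giving 4.
  probe.gen: a read changed (tables.gen -9->4) — executes, giving 4.
  amber.gen: a read changed (probe.gen -9->4) — executes, giving 3.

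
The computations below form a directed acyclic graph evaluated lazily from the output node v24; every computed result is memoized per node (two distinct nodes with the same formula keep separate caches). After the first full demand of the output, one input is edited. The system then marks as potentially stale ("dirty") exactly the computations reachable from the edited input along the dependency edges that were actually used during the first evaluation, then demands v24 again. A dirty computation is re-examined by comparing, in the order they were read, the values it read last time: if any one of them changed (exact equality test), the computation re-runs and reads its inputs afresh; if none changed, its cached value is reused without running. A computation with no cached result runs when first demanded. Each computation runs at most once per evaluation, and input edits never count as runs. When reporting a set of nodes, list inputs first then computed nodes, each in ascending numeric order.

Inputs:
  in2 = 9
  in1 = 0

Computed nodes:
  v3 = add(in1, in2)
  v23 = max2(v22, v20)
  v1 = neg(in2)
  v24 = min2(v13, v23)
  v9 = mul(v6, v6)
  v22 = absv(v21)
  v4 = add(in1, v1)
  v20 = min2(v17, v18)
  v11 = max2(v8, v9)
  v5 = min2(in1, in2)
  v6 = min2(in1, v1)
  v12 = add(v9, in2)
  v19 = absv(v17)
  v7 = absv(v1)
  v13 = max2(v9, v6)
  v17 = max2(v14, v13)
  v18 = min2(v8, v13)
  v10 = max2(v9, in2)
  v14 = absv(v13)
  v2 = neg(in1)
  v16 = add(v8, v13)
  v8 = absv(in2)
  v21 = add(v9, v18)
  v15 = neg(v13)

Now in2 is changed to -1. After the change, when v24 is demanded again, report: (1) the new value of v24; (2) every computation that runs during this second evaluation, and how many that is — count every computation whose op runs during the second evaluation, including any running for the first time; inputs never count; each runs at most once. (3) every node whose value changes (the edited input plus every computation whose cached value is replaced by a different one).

First demand of the output computes:
  v1 = neg(9) = -9
  v6 = min2(0, -9) = -9
  v8 = absv(9) = 9
  v9 = mul(-9, -9) = 81
  v13 = max2(81, -9) = 81
  v14 = absv(81) = 81
  v17 = max2(81, 81) = 81
  v18 = min2(9, 81) = 9
  v20 = min2(81, 9) = 9
  v21 = add(81, 9) = 90
  v22 = absv(90) = 90
  v23 = max2(90, 9) = 90
  v24 = min2(81, 90) = 81

After the edit, cleaning proceeds:
  v1: a read changed (in2 9->-1) — executes, giving 1.
  v6: a read changed (v1 -9->1) — executes, giving 0.
  v8: a read changed (in2 9->-1) — executes, giving 1.
  v9: a read changed (v6 -9->0; v6 -9->0) — executes, giving 0.
  v13: a read changed (v9 81->0; v6 -9->0) — executes, giving 0.
  v14: a read changed (v13 81->0) — executes, giving 0.
  v17: a read changed (v14 81->0; v13 81->0) — executes, giving 0.
  v18: a read changed (v8 9->1; v13 81->0) — executes, giving 0.
  v20: a read changed (v17 81->0; v18 9->0) — executes, giving 0.
  v21: a read changed (v9 81->0; v18 9->0) — executes, giving 0.
  v22: a read changed (v21 90->0) — executes, giving 0.
  v23: a read changed (v22 90->0; v20 9->0) — executes, giving 0.
  v24: a read changed (v13 81->0; v23 90->0) — executes, giving 0.

Demanding v24 again yields 0.
13 computations run: v1, v6, v8, v9, v13, v14, v17, v18, v20, v21, v22, v23, v24.
The nodes whose values change: in2, v1, v6, v8, v9, v13, v14, v17, v18, v20, v21, v22, v23, v24.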